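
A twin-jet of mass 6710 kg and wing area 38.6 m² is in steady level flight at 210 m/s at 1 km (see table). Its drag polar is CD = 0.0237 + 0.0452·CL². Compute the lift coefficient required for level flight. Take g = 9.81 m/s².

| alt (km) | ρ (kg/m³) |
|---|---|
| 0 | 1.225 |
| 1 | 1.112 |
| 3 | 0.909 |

CL = 0.0695

At 1 km, from the table: ρ = 1.112 kg/m³.
In steady level flight, lift balances weight: W = mg = 6710 × 9.81 = 65825 N.
Dynamic pressure q = 0.5 × 1.112 × 210² = 24520 Pa.
Required CL = L/(qS) = 65825/(24520·38.6) = 0.06955.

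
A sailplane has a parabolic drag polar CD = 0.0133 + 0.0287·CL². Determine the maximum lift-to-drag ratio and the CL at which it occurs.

(L/D)max = 25.6, at CL = 0.681

For CD = CD0 + K·CL², (L/D)max occurs at CL* = √(CD0/K) and equals 1/(2√(K·CD0)).
(L/D)max = 1/(2√(0.0287 × 0.0133)) = 1/(2 × 0.01954) = 25.6
CL* = √(0.0133/0.0287) = 0.681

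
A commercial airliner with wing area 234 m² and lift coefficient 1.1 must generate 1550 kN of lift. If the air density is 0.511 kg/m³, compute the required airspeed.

L = ½ρv²S·CL ⇒ v = √(2L/(ρ·S·CL))
v = √(2 × 1.55×10^6 / (0.511 × 234 × 1.1)) = √23570 = 154 m/s

v = 154 m/s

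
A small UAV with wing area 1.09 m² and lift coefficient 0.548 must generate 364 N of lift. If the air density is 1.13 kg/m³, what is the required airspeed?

L = ½ρv²S·CL ⇒ v = √(2L/(ρ·S·CL))
v = √(2 × 364 / (1.13 × 1.09 × 0.548)) = √1079 = 32.8 m/s

v = 32.8 m/s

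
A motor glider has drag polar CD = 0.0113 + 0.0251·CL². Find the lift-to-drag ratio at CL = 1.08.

CD = 0.0113 + 0.0251 × 1.08² = 0.04058
L/D = CL/CD = 1.08 / 0.04058 = 26.6

L/D = 26.6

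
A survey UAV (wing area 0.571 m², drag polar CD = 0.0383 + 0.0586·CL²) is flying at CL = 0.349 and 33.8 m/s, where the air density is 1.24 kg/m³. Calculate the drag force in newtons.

CD = 0.0383 + 0.0586 × 0.349² = 0.04544
D = ½ρv²S·CD = ½ × 1.24 × 33.8² × 0.571 × 0.04544 = 18.4 N

D = 18.4 N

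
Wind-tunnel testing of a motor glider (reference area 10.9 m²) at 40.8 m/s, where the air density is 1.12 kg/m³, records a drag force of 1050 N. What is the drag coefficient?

CD = 0.103

From D = ½ρv²S·CD, rearranging gives CD = 2D/(ρv²S).
CD = 2 × 1050 / (1.12 × 40.8² × 10.9) = 0.103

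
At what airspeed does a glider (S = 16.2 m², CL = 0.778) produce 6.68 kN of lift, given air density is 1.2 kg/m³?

L = ½ρv²S·CL ⇒ v = √(2L/(ρ·S·CL))
v = √(2 × 6680 / (1.2 × 16.2 × 0.778)) = √883.3 = 29.7 m/s

v = 29.7 m/s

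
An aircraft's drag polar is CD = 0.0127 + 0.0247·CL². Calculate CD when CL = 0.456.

CD = 0.0127 + 0.0247 × 0.456² = 0.0127 + 0.005136 = 0.0178

CD = 0.0178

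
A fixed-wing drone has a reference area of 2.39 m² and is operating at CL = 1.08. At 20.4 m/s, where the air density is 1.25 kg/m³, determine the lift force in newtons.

L = ½ρv²S·CL = ½ × 1.25 × 20.4² × 2.39 × 1.08 = 671 N

L = 671 N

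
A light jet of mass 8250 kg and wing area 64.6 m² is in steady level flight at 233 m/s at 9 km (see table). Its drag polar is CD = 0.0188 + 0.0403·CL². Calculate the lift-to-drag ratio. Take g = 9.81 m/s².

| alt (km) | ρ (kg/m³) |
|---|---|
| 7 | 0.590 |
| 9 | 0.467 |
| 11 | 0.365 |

At 9 km, from the table: ρ = 0.467 kg/m³.
In steady level flight, lift balances weight: W = mg = 8250 × 9.81 = 80932 N.
Dynamic pressure q = 0.5 × 0.467 × 233² = 12680 Pa.
Required CL = L/(qS) = 80932/(12680·64.6) = 0.09883.
CD = 0.0188 + 0.0403 × 0.09883² = 0.01919.
L/D = CL/CD = 0.09883 / 0.01919 = 5.15

L/D = 5.15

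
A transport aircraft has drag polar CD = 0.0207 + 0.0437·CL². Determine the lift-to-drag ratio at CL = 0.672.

L/D = 16.6

CD = 0.0207 + 0.0437 × 0.672² = 0.04043
L/D = CL/CD = 0.672 / 0.04043 = 16.6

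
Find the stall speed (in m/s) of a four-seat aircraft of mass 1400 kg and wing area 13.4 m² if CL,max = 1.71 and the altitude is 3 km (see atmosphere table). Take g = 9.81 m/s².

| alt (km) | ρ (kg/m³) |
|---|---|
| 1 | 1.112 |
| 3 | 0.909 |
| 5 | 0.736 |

V_stall = 36.3 m/s

At 3 km, from the table: ρ = 0.909 kg/m³.
At stall, lift equals weight: L = W = m·g = 1400 × 9.81 = 13730 N.
From L = ½ρV²S·CL,max = W: V_stall = √(2W/(ρSCL,max)) = √(2·13730/(0.909·13.4·1.71))
V_stall = √1319 = 36.3 m/s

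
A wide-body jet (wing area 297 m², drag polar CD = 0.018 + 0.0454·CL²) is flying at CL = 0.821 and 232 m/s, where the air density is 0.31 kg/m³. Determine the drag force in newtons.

CD = 0.018 + 0.0454 × 0.821² = 0.0486
D = ½ρv²S·CD = ½ × 0.31 × 232² × 297 × 0.0486 = 1.2×10^5 N

D = 1.2×10^5 N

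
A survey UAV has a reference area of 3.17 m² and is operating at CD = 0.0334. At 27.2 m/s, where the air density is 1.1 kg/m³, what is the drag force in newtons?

D = 43.1 N

Dynamic pressure q = ½ρv² = ½ × 1.1 × 27.2² = 406.9 Pa.
D = q·S·CD = 406.9 × 3.17 × 0.0334 = 43.1 N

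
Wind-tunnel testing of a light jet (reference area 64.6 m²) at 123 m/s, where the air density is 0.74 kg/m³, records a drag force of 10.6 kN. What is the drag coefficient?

From D = ½ρv²S·CD, rearranging gives CD = 2D/(ρv²S).
CD = 2 × 10600 / (0.74 × 123² × 64.6) = 0.0293

CD = 0.0293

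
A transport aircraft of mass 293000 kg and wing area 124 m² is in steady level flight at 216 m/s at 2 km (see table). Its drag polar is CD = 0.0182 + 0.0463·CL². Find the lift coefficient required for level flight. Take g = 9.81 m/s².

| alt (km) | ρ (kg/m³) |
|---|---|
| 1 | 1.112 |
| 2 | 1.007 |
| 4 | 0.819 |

At 2 km, from the table: ρ = 1.007 kg/m³.
In steady level flight, lift balances weight: W = mg = 293000 × 9.81 = 2.8743×10^6 N.
Dynamic pressure q = 0.5 × 1.007 × 216² = 23490 Pa.
CL = W/(q·S) = 2.8743×10^6 / (23490 × 124) = 0.9868.

CL = 0.987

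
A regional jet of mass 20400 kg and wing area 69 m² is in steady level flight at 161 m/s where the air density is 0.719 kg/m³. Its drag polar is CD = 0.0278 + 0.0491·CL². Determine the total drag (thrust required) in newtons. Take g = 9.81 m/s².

Level flight ⇒ L = W = m·g = 20400 × 9.81 = 2.0012×10^5 N.
Dynamic pressure q = 0.5 × 0.719 × 161² = 9319 Pa.
CL = W/(q·S) = 2.0012×10^5 / (9319 × 69) = 0.3112.
CD = 0.0278 + 0.0491 × 0.3112² = 0.03256.
D = q·S·CD = 9319 × 69 × 0.03256 = 20930 N

D = 20900 N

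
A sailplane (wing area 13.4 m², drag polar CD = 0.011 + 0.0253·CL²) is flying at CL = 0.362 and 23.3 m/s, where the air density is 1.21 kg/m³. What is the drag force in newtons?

CD = 0.011 + 0.0253 × 0.362² = 0.01432
D = ½ρv²S·CD = ½ × 1.21 × 23.3² × 13.4 × 0.01432 = 63 N

D = 63 N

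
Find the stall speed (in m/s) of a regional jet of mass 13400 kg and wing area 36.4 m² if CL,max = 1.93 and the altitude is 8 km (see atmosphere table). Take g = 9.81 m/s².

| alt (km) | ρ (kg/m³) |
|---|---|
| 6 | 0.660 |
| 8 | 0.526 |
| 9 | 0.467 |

V_stall = 84.3 m/s

At 8 km, from the table: ρ = 0.526 kg/m³.
At stall, lift equals weight: L = W = m·g = 13400 × 9.81 = 1.315×10^5 N.
V_stall = √(2W/(ρ·S·CL,max)) = √(2 × 1.315×10^5 / (0.526 × 36.4 × 1.93))
V_stall = √7115 = 84.3 m/s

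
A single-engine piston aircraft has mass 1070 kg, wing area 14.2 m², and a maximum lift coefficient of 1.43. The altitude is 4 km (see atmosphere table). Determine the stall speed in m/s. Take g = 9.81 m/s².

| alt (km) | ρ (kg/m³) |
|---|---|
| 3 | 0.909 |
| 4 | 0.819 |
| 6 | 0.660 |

V_stall = 35.5 m/s

At 4 km, from the table: ρ = 0.819 kg/m³.
Stall occurs when L = W at CL,max. W = mg = 1070 × 9.81 = 10500 N.
V_stall = √(2W/(ρ·S·CL,max)) = √(2 × 10500 / (0.819 × 14.2 × 1.43))
V_stall = √1262 = 35.5 m/s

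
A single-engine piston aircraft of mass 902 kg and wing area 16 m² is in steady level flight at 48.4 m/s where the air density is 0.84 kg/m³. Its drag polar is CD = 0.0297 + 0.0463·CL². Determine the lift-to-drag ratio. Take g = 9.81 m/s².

L/D = 12.7

In steady level flight, lift balances weight: W = mg = 902 × 9.81 = 8848.6 N.
q = ½ρv² = ½ × 0.84 × 48.4² = 983.9 Pa.
CL = 2W/(ρv²S) = 2×8848.6/(0.84×48.4²×16) = 0.5621.
CD = 0.0297 + 0.0463 × 0.5621² = 0.04433.
L/D = CL/CD = 0.5621 / 0.04433 = 12.7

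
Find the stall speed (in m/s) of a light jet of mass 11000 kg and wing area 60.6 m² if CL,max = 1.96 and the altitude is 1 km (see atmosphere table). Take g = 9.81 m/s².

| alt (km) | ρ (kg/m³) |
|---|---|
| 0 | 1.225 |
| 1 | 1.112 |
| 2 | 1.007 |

At 1 km, from the table: ρ = 1.112 kg/m³.
Stall occurs when L = W at CL,max. W = mg = 11000 × 9.81 = 1.079×10^5 N.
From L = ½ρV²S·CL,max = W: V_stall = √(2W/(ρSCL,max)) = √(2·1.079×10^5/(1.112·60.6·1.96))
V_stall = √1634 = 40.4 m/s

V_stall = 40.4 m/s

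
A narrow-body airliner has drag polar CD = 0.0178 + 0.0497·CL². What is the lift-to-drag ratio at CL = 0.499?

CD = 0.0178 + 0.0497 × 0.499² = 0.03018
L/D = CL/CD = 0.499 / 0.03018 = 16.5

L/D = 16.5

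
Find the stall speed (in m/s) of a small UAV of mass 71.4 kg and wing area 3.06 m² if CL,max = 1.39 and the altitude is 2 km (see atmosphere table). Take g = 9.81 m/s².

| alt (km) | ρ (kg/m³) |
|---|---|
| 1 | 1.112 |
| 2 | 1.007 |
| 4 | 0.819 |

At 2 km, from the table: ρ = 1.007 kg/m³.
Stall occurs when L = W at CL,max. W = mg = 71.4 × 9.81 = 700.4 N.
From L = ½ρV²S·CL,max = W: V_stall = √(2W/(ρSCL,max)) = √(2·700.4/(1.007·3.06·1.39))
V_stall = √327.1 = 18.1 m/s

V_stall = 18.1 m/s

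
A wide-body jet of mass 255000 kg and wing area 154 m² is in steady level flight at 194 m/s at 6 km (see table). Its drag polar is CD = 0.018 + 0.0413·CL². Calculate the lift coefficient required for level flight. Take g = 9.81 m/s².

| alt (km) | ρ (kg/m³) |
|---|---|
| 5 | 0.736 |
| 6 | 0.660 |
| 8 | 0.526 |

At 6 km, from the table: ρ = 0.660 kg/m³.
Level flight ⇒ L = W = m·g = 255000 × 9.81 = 2.5016×10^6 N.
Dynamic pressure q = 0.5 × 0.66 × 194² = 12420 Pa.
CL = W/(q·S) = 2.5016×10^6 / (12420 × 154) = 1.308.

CL = 1.31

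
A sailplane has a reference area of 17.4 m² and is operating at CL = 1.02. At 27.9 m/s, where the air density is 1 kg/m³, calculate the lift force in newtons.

L = ½ρv²S·CL = ½ × 1 × 27.9² × 17.4 × 1.02 = 6910 N ≈ 6.91 kN

L = 6910 N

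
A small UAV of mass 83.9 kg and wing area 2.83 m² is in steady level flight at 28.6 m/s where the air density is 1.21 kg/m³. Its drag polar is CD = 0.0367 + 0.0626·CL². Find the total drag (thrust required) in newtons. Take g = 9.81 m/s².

D = 81.7 N

In steady level flight, lift balances weight: W = mg = 83.9 × 9.81 = 823.06 N.
q = ½ρv² = ½ × 1.21 × 28.6² = 494.9 Pa.
Required CL = L/(qS) = 823.06/(494.9·2.83) = 0.5877.
CD = 0.0367 + 0.0626 × 0.5877² = 0.05832.
D = q·S·CD = 494.9 × 2.83 × 0.05832 = 81.68 N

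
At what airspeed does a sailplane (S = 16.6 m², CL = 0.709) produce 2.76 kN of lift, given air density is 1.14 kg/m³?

v = 20.3 m/s

L = ½ρv²S·CL ⇒ v = √(2L/(ρ·S·CL))
v = √(2 × 2760 / (1.14 × 16.6 × 0.709)) = √411.4 = 20.3 m/s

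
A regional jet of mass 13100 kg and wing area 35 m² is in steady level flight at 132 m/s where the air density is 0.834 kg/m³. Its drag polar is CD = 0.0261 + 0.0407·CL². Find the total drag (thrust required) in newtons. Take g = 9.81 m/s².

D = 9280 N

In steady level flight, lift balances weight: W = mg = 13100 × 9.81 = 1.2851×10^5 N.
q = ½ρv² = ½ × 0.834 × 132² = 7266 Pa.
CL = W/(q·S) = 1.2851×10^5 / (7266 × 35) = 0.5053.
CD = 0.0261 + 0.0407 × 0.5053² = 0.03649.
D = q·S·CD = 7266 × 35 × 0.03649 = 9280 N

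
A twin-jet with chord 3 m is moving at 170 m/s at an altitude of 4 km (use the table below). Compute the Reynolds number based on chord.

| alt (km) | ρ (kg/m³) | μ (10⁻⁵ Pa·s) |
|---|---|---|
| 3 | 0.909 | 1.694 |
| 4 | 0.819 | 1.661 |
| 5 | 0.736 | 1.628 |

Re = 2.51×10^7

At 4 km, from the table: ρ = 0.819 kg/m³, μ = 1.661×10⁻⁵ Pa·s.
Re = ρ·v·c/μ = 0.819 × 170 × 3 / (1.661×10⁻⁵) = 2.51×10^7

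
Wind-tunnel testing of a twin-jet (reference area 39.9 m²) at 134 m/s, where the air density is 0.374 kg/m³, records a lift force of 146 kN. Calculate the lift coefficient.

CL = 1.09

From L = ½ρv²S·CL, rearranging gives CL = 2L/(ρv²S).
CL = 2 × 1.46×10^5 / (0.374 × 134² × 39.9) = 1.09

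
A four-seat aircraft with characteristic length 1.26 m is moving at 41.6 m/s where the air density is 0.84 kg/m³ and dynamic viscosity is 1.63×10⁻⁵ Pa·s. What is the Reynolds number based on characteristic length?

Re = 2.7×10^6

Re = ρ·v·c/μ = 0.84 × 41.6 × 1.26 / (1.63×10⁻⁵) = 2.7×10^6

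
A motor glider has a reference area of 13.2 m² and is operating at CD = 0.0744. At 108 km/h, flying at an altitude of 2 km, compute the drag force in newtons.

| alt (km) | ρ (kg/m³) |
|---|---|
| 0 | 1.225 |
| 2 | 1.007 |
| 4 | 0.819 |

D = 445 N

At 2 km, from the table: ρ = 1.007 kg/m³.
Convert speed: v = 108 km/h ÷ 3.6 = 30 m/s.
D = ½ρv²S·CD = ½ × 1.007 × 30² × 13.2 × 0.0744 = 445 N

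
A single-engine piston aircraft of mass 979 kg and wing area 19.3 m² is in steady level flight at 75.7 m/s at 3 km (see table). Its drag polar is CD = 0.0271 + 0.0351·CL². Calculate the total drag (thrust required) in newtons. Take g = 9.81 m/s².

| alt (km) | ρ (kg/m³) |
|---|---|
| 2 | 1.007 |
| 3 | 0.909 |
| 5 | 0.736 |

D = 1430 N

At 3 km, from the table: ρ = 0.909 kg/m³.
In steady level flight, lift balances weight: W = mg = 979 × 9.81 = 9604 N.
Dynamic pressure q = 0.5 × 0.909 × 75.7² = 2605 Pa.
CL = W/(q·S) = 9604 / (2605 × 19.3) = 0.1911.
CD = 0.0271 + 0.0351 × 0.1911² = 0.02838.
D = q·S·CD = 2605 × 19.3 × 0.02838 = 1427 N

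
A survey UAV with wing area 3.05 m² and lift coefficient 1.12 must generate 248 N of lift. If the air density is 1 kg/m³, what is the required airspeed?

v = 12 m/s

L = ½ρv²S·CL ⇒ v = √(2L/(ρ·S·CL))
v = √(2 × 248 / (1 × 3.05 × 1.12)) = √145.2 = 12 m/s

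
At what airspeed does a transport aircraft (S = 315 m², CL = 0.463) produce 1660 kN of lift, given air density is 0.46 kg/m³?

v = 222 m/s

L = ½ρv²S·CL ⇒ v = √(2L/(ρ·S·CL))
v = √(2 × 1.66×10^6 / (0.46 × 315 × 0.463)) = √49490 = 222 m/s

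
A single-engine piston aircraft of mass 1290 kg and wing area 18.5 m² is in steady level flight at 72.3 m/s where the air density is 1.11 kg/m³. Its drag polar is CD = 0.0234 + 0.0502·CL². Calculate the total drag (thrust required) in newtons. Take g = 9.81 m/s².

D = 1410 N

In steady level flight, lift balances weight: W = mg = 1290 × 9.81 = 12655 N.
Dynamic pressure q = 0.5 × 1.11 × 72.3² = 2901 Pa.
Required CL = L/(qS) = 12655/(2901·18.5) = 0.2358.
CD = 0.0234 + 0.0502 × 0.2358² = 0.02619.
D = q·S·CD = 2901 × 18.5 × 0.02619 = 1406 N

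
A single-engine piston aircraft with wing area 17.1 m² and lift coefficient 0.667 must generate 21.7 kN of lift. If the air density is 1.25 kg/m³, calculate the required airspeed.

v = 55.2 m/s

L = ½ρv²S·CL ⇒ v = √(2L/(ρ·S·CL))
v = √(2 × 21700 / (1.25 × 17.1 × 0.667)) = √3044 = 55.2 m/s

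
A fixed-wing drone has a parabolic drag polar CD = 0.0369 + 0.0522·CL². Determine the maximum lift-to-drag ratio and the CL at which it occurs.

For CD = CD0 + K·CL², (L/D)max occurs at CL* = √(CD0/K) and equals 1/(2√(K·CD0)).
(L/D)max = 1/(2√(0.0522 × 0.0369)) = 1/(2 × 0.04389) = 11.4
CL* = √(0.0369/0.0522) = 0.841

(L/D)max = 11.4, at CL = 0.841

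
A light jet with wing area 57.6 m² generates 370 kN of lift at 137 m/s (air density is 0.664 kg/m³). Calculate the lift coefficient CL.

CL = 1.03

From L = ½ρv²S·CL, rearranging gives CL = 2L/(ρv²S).
CL = 2 × 3.7×10^5 / (0.664 × 137² × 57.6) = 1.03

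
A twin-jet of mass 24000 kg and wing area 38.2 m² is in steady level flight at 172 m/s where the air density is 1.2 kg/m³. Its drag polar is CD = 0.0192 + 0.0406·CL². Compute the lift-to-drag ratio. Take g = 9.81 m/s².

L/D = 14.4

In steady level flight, lift balances weight: W = mg = 24000 × 9.81 = 2.3544×10^5 N.
q = ½ρv² = ½ × 1.2 × 172² = 17750 Pa.
CL = 2W/(ρv²S) = 2×2.3544×10^5/(1.2×172²×38.2) = 0.3472.
CD = 0.0192 + 0.0406 × 0.3472² = 0.02409.
L/D = CL/CD = 0.3472 / 0.02409 = 14.4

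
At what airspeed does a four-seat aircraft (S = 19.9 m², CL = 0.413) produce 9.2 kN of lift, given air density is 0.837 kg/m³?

L = ½ρv²S·CL ⇒ v = √(2L/(ρ·S·CL))
v = √(2 × 9200 / (0.837 × 19.9 × 0.413)) = √2675 = 51.7 m/s

v = 51.7 m/s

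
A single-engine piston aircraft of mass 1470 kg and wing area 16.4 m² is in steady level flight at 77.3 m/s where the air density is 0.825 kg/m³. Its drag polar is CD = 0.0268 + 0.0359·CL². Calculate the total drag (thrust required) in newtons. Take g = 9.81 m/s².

D = 1270 N

In steady level flight, lift balances weight: W = mg = 1470 × 9.81 = 14421 N.
Dynamic pressure q = 0.5 × 0.825 × 77.3² = 2465 Pa.
CL = 2W/(ρv²S) = 2×14421/(0.825×77.3²×16.4) = 0.3567.
CD = 0.0268 + 0.0359 × 0.3567² = 0.03137.
D = q·S·CD = 2465 × 16.4 × 0.03137 = 1268 N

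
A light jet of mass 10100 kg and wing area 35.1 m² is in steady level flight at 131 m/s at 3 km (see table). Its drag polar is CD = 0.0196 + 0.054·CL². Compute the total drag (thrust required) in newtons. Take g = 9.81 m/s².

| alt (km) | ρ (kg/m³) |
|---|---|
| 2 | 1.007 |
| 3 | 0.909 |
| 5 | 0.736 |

At 3 km, from the table: ρ = 0.909 kg/m³.
In steady level flight, lift balances weight: W = mg = 10100 × 9.81 = 99081 N.
q = ½ρv² = ½ × 0.909 × 131² = 7800 Pa.
Required CL = L/(qS) = 99081/(7800·35.1) = 0.3619.
CD = 0.0196 + 0.054 × 0.3619² = 0.02667.
D = q·S·CD = 7800 × 35.1 × 0.02667 = 7302 N

D = 7300 N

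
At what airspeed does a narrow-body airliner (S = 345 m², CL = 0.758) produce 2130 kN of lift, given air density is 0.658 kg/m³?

L = ½ρv²S·CL ⇒ v = √(2L/(ρ·S·CL))
v = √(2 × 2.13×10^6 / (0.658 × 345 × 0.758)) = √24760 = 157 m/s

v = 157 m/s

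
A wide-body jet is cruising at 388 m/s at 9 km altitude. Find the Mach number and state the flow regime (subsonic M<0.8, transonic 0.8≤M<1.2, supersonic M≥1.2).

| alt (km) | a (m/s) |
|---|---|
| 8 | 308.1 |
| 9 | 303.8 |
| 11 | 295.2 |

At 9 km, from the table: a = 303.8 m/s.
M = v/a = 388 / 303.8 = 1.28
M = 1.28 → supersonic.

M = 1.28 (supersonic)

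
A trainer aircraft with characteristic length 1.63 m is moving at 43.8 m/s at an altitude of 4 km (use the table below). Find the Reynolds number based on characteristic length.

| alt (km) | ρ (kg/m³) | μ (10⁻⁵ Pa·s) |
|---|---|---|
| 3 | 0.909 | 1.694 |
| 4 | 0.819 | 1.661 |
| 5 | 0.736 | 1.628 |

At 4 km, from the table: ρ = 0.819 kg/m³, μ = 1.661×10⁻⁵ Pa·s.
Re = ρ·v·c/μ = 0.819 × 43.8 × 1.63 / (1.661×10⁻⁵) = 3.52×10^6

Re = 3.52×10^6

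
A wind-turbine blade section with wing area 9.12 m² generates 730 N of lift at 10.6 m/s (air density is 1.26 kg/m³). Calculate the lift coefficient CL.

From L = ½ρv²S·CL, rearranging gives CL = 2L/(ρv²S).
CL = 2 × 730 / (1.26 × 10.6² × 9.12) = 1.13

CL = 1.13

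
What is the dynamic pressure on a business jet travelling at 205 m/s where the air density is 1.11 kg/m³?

q = 23300 Pa

q = ½ρv² = ½ × 1.11 × 205² = 23300 Pa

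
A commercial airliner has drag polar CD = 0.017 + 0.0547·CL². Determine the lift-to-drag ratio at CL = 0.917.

CD = 0.017 + 0.0547 × 0.917² = 0.063
L/D = CL/CD = 0.917 / 0.063 = 14.6

L/D = 14.6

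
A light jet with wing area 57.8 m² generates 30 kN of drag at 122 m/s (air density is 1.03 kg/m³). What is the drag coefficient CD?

CD = 0.0677

From D = ½ρv²S·CD, rearranging gives CD = 2D/(ρv²S).
CD = 2 × 30000 / (1.03 × 122² × 57.8) = 0.0677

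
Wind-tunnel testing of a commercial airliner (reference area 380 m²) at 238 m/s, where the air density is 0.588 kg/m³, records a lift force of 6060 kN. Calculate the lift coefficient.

CL = 0.958

From L = ½ρv²S·CL, rearranging gives CL = 2L/(ρv²S).
CL = 2 × 6.06×10^6 / (0.588 × 238² × 380) = 0.958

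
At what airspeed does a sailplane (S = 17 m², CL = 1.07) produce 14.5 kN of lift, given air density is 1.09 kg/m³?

v = 38.2 m/s

L = ½ρv²S·CL ⇒ v = √(2L/(ρ·S·CL))
v = √(2 × 14500 / (1.09 × 17 × 1.07)) = √1463 = 38.2 m/s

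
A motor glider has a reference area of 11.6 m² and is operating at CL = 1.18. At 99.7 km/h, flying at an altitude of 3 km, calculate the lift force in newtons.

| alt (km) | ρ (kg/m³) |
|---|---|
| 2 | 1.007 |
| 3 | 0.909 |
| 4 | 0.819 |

At 3 km, from the table: ρ = 0.909 kg/m³.
Convert speed: v = 99.7 km/h ÷ 3.6 = 27.69 m/s.
Dynamic pressure q = ½ρv² = ½ × 0.909 × 27.69² = 348.6 Pa.
L = q·S·CL = 348.6 × 11.6 × 1.18 = 4770 N

L = 4770 N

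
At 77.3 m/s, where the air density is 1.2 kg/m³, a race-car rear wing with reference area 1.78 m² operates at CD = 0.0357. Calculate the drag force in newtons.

D = 228 N

Dynamic pressure q = ½ρv² = ½ × 1.2 × 77.3² = 3585 Pa.
D = q·S·CD = 3585 × 1.78 × 0.0357 = 228 N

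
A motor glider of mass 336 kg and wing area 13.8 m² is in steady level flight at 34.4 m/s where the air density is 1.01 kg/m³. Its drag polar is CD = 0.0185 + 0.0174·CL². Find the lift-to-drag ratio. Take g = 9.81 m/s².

Weight W = mg = 336 × 9.81 = 3296.2 N; in level flight L = W.
q = ½ρv² = ½ × 1.01 × 34.4² = 597.6 Pa.
CL = W/(q·S) = 3296.2 / (597.6 × 13.8) = 0.3997.
CD = 0.0185 + 0.0174 × 0.3997² = 0.02128.
L/D = CL/CD = 0.3997 / 0.02128 = 18.8

L/D = 18.8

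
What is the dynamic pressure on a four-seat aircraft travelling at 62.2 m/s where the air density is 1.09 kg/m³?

q = ½ρv² = ½ × 1.09 × 62.2² = 2110 Pa

q = 2110 Pa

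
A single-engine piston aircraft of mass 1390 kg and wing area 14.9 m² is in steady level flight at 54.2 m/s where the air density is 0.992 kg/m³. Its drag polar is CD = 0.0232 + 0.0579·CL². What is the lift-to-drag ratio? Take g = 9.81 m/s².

L/D = 13.6

Level flight ⇒ L = W = m·g = 1390 × 9.81 = 13636 N.
q = ½ρv² = ½ × 0.992 × 54.2² = 1457 Pa.
CL = 2W/(ρv²S) = 2×13636/(0.992×54.2²×14.9) = 0.6281.
CD = 0.0232 + 0.0579 × 0.6281² = 0.04604.
L/D = CL/CD = 0.6281 / 0.04604 = 13.6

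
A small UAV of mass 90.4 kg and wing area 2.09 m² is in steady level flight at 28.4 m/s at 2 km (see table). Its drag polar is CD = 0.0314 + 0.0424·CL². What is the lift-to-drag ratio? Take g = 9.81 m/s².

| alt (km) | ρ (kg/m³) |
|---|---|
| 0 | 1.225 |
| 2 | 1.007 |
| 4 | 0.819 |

L/D = 13.4

At 2 km, from the table: ρ = 1.007 kg/m³.
Level flight ⇒ L = W = m·g = 90.4 × 9.81 = 886.82 N.
Dynamic pressure q = 0.5 × 1.007 × 28.4² = 406.1 Pa.
CL = W/(q·S) = 886.82 / (406.1 × 2.09) = 1.045.
CD = 0.0314 + 0.0424 × 1.045² = 0.07769.
L/D = CL/CD = 1.045 / 0.07769 = 13.4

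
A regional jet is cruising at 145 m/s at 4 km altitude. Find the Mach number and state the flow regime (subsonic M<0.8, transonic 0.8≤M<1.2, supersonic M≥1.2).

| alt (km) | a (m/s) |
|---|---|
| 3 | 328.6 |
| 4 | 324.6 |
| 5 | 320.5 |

M = 0.447 (subsonic)

At 4 km, from the table: a = 324.6 m/s.
M = v/a = 145 / 324.6 = 0.447
M = 0.447 → subsonic.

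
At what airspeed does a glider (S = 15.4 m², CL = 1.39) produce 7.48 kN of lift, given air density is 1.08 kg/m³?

L = ½ρv²S·CL ⇒ v = √(2L/(ρ·S·CL))
v = √(2 × 7480 / (1.08 × 15.4 × 1.39)) = √647.1 = 25.4 m/s

v = 25.4 m/s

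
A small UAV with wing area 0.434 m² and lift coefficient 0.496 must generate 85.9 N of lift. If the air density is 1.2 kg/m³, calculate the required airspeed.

L = ½ρv²S·CL ⇒ v = √(2L/(ρ·S·CL))
v = √(2 × 85.9 / (1.2 × 0.434 × 0.496)) = √665.1 = 25.8 m/s

v = 25.8 m/s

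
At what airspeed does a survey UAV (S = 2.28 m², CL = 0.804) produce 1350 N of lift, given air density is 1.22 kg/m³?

v = 34.7 m/s

L = ½ρv²S·CL ⇒ v = √(2L/(ρ·S·CL))
v = √(2 × 1350 / (1.22 × 2.28 × 0.804)) = √1207 = 34.7 m/s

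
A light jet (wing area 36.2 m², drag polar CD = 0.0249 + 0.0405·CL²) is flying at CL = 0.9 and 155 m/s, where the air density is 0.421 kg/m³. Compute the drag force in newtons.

CD = 0.0249 + 0.0405 × 0.9² = 0.0577
D = ½ρv²S·CD = ½ × 0.421 × 155² × 36.2 × 0.0577 = 10600 N

D = 10600 N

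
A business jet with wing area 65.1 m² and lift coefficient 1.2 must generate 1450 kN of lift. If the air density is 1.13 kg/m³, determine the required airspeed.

L = ½ρv²S·CL ⇒ v = √(2L/(ρ·S·CL))
v = √(2 × 1.45×10^6 / (1.13 × 65.1 × 1.2)) = √32850 = 181 m/s

v = 181 m/s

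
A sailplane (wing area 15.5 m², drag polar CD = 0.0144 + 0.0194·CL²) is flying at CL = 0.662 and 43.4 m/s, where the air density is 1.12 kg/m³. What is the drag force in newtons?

CD = 0.0144 + 0.0194 × 0.662² = 0.0229
D = ½ρv²S·CD = ½ × 1.12 × 43.4² × 15.5 × 0.0229 = 374 N

D = 374 N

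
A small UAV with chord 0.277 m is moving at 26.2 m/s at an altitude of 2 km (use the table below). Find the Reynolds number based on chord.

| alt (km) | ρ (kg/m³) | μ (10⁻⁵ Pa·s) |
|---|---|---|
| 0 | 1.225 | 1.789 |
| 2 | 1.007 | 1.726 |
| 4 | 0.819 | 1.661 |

At 2 km, from the table: ρ = 1.007 kg/m³, μ = 1.726×10⁻⁵ Pa·s.
Re = ρ·v·c/μ = 1.007 × 26.2 × 0.277 / (1.726×10⁻⁵) = 4.23×10^5

Re = 4.23×10^5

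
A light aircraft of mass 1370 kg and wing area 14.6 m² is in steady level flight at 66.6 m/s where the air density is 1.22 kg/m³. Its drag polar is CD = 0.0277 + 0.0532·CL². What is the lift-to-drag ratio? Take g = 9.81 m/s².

L/D = 10

Weight W = mg = 1370 × 9.81 = 13440 N; in level flight L = W.
Dynamic pressure q = 0.5 × 1.22 × 66.6² = 2706 Pa.
CL = 2W/(ρv²S) = 2×13440/(1.22×66.6²×14.6) = 0.3402.
CD = 0.0277 + 0.0532 × 0.3402² = 0.03386.
L/D = CL/CD = 0.3402 / 0.03386 = 10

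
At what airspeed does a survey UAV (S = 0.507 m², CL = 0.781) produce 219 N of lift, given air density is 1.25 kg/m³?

L = ½ρv²S·CL ⇒ v = √(2L/(ρ·S·CL))
v = √(2 × 219 / (1.25 × 0.507 × 0.781)) = √884.9 = 29.7 m/s

v = 29.7 m/s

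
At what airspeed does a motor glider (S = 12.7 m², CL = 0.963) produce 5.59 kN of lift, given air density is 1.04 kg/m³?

L = ½ρv²S·CL ⇒ v = √(2L/(ρ·S·CL))
v = √(2 × 5590 / (1.04 × 12.7 × 0.963)) = √879 = 29.6 m/s

v = 29.6 m/s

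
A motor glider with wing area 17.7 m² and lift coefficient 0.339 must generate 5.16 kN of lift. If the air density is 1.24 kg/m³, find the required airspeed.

L = ½ρv²S·CL ⇒ v = √(2L/(ρ·S·CL))
v = √(2 × 5160 / (1.24 × 17.7 × 0.339)) = √1387 = 37.2 m/s

v = 37.2 m/s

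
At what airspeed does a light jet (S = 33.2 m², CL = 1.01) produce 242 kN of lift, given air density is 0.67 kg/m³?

L = ½ρv²S·CL ⇒ v = √(2L/(ρ·S·CL))
v = √(2 × 2.42×10^5 / (0.67 × 33.2 × 1.01)) = √21540 = 147 m/s

v = 147 m/s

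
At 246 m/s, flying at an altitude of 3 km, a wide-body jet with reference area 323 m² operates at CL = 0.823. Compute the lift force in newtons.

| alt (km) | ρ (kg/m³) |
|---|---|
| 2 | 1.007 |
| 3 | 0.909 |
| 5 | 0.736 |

L = 7.31×10^6 N

At 3 km, from the table: ρ = 0.909 kg/m³.
Dynamic pressure q = ½ρv² = ½ × 0.909 × 246² = 27500 Pa.
L = q·S·CL = 27500 × 323 × 0.823 = 7.31×10^6 N ≈ 7310 kN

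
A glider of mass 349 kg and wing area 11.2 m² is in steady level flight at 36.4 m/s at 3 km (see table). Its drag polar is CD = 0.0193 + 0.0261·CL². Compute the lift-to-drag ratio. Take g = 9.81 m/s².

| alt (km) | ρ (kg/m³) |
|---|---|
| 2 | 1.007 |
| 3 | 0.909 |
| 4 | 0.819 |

L/D = 19.5

At 3 km, from the table: ρ = 0.909 kg/m³.
Level flight ⇒ L = W = m·g = 349 × 9.81 = 3423.7 N.
q = ½ρv² = ½ × 0.909 × 36.4² = 602.2 Pa.
CL = W/(q·S) = 3423.7 / (602.2 × 11.2) = 0.5076.
CD = 0.0193 + 0.0261 × 0.5076² = 0.02603.
L/D = CL/CD = 0.5076 / 0.02603 = 19.5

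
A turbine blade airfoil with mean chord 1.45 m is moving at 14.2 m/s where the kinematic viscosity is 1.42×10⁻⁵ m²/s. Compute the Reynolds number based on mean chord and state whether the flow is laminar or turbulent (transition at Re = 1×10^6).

Re = v·c/ν = 14.2 × 1.45 / (1.42×10⁻⁵) = 1.45×10^6
Since 1.45×10^6 > 1×10^6, the flow is turbulent.

Re = 1.45×10^6 (turbulent)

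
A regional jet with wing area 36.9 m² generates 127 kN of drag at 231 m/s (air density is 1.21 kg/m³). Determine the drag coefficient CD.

From D = ½ρv²S·CD, rearranging gives CD = 2D/(ρv²S).
CD = 2 × 1.27×10^5 / (1.21 × 231² × 36.9) = 0.107

CD = 0.107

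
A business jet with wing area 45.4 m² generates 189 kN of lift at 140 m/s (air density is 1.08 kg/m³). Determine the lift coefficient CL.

From L = ½ρv²S·CL, rearranging gives CL = 2L/(ρv²S).
CL = 2 × 1.89×10^5 / (1.08 × 140² × 45.4) = 0.393

CL = 0.393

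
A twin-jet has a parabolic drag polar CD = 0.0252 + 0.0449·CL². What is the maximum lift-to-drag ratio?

For CD = CD0 + K·CL², (L/D)max occurs at CL* = √(CD0/K) and equals 1/(2√(K·CD0)).
(L/D)max = 1/(2√(0.0449 × 0.0252)) = 1/(2 × 0.03364) = 14.9

(L/D)max = 14.9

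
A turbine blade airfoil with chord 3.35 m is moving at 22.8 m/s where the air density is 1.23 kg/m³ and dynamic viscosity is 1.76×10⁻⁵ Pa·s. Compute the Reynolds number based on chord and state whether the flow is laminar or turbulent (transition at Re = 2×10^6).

Re = 5.34×10^6 (turbulent)

Re = ρ·v·c/μ = 1.23 × 22.8 × 3.35 / (1.76×10⁻⁵) = 5.34×10^6
Since 5.34×10^6 > 2×10^6, the flow is turbulent.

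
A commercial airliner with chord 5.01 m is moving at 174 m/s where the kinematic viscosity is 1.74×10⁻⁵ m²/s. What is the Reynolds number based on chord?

Re = v·c/ν = 174 × 5.01 / (1.74×10⁻⁵) = 5.01×10^7

Re = 5.01×10^7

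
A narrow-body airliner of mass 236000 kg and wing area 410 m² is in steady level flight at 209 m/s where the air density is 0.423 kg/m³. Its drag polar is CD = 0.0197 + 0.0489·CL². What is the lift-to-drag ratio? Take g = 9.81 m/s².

In steady level flight, lift balances weight: W = mg = 236000 × 9.81 = 2.3152×10^6 N.
q = ½ρv² = ½ × 0.423 × 209² = 9239 Pa.
Required CL = L/(qS) = 2.3152×10^6/(9239·410) = 0.6112.
CD = 0.0197 + 0.0489 × 0.6112² = 0.03797.
L/D = CL/CD = 0.6112 / 0.03797 = 16.1

L/D = 16.1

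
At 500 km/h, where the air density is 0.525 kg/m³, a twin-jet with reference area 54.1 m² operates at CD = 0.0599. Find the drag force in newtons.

D = 16400 N

Convert speed: v = 500 km/h ÷ 3.6 = 138.9 m/s.
Dynamic pressure q = ½ρv² = ½ × 0.525 × 138.9² = 5064 Pa.
D = q·S·CD = 5064 × 54.1 × 0.0599 = 16400 N ≈ 16.4 kN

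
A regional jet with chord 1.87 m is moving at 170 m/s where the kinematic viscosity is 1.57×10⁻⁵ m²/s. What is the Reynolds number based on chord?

Re = 2.02×10^7

Re = v·c/ν = 170 × 1.87 / (1.57×10⁻⁵) = 2.02×10^7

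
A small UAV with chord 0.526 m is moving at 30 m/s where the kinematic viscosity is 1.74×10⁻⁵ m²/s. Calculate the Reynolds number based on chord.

Re = 9.07×10^5

Re = v·c/ν = 30 × 0.526 / (1.74×10⁻⁵) = 9.07×10^5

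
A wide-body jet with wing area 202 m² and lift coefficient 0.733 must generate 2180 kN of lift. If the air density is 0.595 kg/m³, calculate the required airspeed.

v = 222 m/s

L = ½ρv²S·CL ⇒ v = √(2L/(ρ·S·CL))
v = √(2 × 2.18×10^6 / (0.595 × 202 × 0.733)) = √49490 = 222 m/s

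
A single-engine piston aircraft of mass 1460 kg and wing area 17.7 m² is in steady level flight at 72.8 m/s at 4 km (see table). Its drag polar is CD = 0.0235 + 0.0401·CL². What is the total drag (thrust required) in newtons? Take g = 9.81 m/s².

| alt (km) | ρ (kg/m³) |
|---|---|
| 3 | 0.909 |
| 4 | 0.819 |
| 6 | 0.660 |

At 4 km, from the table: ρ = 0.819 kg/m³.
Level flight ⇒ L = W = m·g = 1460 × 9.81 = 14323 N.
Dynamic pressure q = 0.5 × 0.819 × 72.8² = 2170 Pa.
CL = W/(q·S) = 14323 / (2170 × 17.7) = 0.3728.
CD = 0.0235 + 0.0401 × 0.3728² = 0.02907.
D = q·S·CD = 2170 × 17.7 × 0.02907 = 1117 N

D = 1120 N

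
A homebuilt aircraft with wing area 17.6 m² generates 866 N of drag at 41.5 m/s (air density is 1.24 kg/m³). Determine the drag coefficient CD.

CD = 0.0461

From D = ½ρv²S·CD, rearranging gives CD = 2D/(ρv²S).
CD = 2 × 866 / (1.24 × 41.5² × 17.6) = 0.0461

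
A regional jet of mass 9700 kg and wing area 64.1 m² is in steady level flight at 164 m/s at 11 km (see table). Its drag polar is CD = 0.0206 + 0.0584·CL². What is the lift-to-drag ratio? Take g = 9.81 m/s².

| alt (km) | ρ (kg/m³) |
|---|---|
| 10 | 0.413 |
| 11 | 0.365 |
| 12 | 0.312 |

L/D = 11.7

At 11 km, from the table: ρ = 0.365 kg/m³.
Level flight ⇒ L = W = m·g = 9700 × 9.81 = 95157 N.
Dynamic pressure q = 0.5 × 0.365 × 164² = 4909 Pa.
Required CL = L/(qS) = 95157/(4909·64.1) = 0.3024.
CD = 0.0206 + 0.0584 × 0.3024² = 0.02594.
L/D = CL/CD = 0.3024 / 0.02594 = 11.7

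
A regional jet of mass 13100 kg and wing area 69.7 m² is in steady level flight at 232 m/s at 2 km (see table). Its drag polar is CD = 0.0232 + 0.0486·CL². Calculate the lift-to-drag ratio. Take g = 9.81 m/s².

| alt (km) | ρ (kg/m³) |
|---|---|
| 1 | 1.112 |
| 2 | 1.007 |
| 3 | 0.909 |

At 2 km, from the table: ρ = 1.007 kg/m³.
In steady level flight, lift balances weight: W = mg = 13100 × 9.81 = 1.2851×10^5 N.
q = ½ρv² = ½ × 1.007 × 232² = 27100 Pa.
CL = 2W/(ρv²S) = 2×1.2851×10^5/(1.007×232²×69.7) = 0.06803.
CD = 0.0232 + 0.0486 × 0.06803² = 0.02342.
L/D = CL/CD = 0.06803 / 0.02342 = 2.9

L/D = 2.9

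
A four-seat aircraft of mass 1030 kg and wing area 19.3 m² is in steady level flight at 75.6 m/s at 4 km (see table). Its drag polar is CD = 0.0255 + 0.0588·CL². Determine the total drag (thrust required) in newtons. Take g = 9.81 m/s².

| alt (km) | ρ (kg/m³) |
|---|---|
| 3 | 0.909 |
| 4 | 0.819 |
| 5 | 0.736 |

D = 1280 N

At 4 km, from the table: ρ = 0.819 kg/m³.
In steady level flight, lift balances weight: W = mg = 1030 × 9.81 = 10104 N.
q = ½ρv² = ½ × 0.819 × 75.6² = 2340 Pa.
CL = W/(q·S) = 10104 / (2340 × 19.3) = 0.2237.
CD = 0.0255 + 0.0588 × 0.2237² = 0.02844.
D = q·S·CD = 2340 × 19.3 × 0.02844 = 1285 N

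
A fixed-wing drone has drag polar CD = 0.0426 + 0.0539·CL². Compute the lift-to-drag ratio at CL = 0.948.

L/D = 10.4

CD = 0.0426 + 0.0539 × 0.948² = 0.09104
L/D = CL/CD = 0.948 / 0.09104 = 10.4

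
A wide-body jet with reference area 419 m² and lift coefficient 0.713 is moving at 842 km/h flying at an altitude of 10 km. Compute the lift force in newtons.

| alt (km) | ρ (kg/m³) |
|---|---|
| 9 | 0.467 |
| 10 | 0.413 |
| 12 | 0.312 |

L = 3.37×10^6 N

At 10 km, from the table: ρ = 0.413 kg/m³.
Convert speed: v = 842 km/h ÷ 3.6 = 233.9 m/s.
Dynamic pressure q = ½ρv² = ½ × 0.413 × 233.9² = 11300 Pa.
L = q·S·CL = 11300 × 419 × 0.713 = 3.37×10^6 N ≈ 3370 kN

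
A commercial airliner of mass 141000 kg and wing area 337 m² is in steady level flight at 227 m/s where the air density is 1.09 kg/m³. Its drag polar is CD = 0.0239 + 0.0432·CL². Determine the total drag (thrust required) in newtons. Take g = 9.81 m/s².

Level flight ⇒ L = W = m·g = 141000 × 9.81 = 1.3832×10^6 N.
q = ½ρv² = ½ × 1.09 × 227² = 28080 Pa.
CL = W/(q·S) = 1.3832×10^6 / (28080 × 337) = 0.1462.
CD = 0.0239 + 0.0432 × 0.1462² = 0.02482.
D = q·S·CD = 28080 × 337 × 0.02482 = 2.349×10^5 N

D = 2.35×10^5 N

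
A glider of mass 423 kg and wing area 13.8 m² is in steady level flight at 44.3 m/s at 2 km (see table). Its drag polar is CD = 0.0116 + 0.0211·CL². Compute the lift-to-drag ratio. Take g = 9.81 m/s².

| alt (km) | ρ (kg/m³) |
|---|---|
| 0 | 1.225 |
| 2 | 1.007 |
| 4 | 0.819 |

At 2 km, from the table: ρ = 1.007 kg/m³.
Weight W = mg = 423 × 9.81 = 4149.6 N; in level flight L = W.
q = ½ρv² = ½ × 1.007 × 44.3² = 988.1 Pa.
CL = 2W/(ρv²S) = 2×4149.6/(1.007×44.3²×13.8) = 0.3043.
CD = 0.0116 + 0.0211 × 0.3043² = 0.01355.
L/D = CL/CD = 0.3043 / 0.01355 = 22.5

L/D = 22.5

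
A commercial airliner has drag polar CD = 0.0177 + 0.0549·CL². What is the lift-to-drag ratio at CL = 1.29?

L/D = 11.8

CD = 0.0177 + 0.0549 × 1.29² = 0.1091
L/D = CL/CD = 1.29 / 0.1091 = 11.8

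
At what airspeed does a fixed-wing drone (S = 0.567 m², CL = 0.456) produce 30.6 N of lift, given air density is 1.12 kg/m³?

L = ½ρv²S·CL ⇒ v = √(2L/(ρ·S·CL))
v = √(2 × 30.6 / (1.12 × 0.567 × 0.456)) = √211.3 = 14.5 m/s

v = 14.5 m/s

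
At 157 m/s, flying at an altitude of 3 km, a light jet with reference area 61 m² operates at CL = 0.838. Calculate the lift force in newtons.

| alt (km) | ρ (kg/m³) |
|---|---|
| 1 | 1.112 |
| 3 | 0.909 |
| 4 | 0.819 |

At 3 km, from the table: ρ = 0.909 kg/m³.
Dynamic pressure q = ½ρv² = ½ × 0.909 × 157² = 11200 Pa.
L = q·S·CL = 11200 × 61 × 0.838 = 5.73×10^5 N ≈ 573 kN

L = 5.73×10^5 N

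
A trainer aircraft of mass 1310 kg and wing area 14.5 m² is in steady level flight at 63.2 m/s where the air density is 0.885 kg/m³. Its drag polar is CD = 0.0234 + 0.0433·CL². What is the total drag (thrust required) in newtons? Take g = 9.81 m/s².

D = 879 N

Level flight ⇒ L = W = m·g = 1310 × 9.81 = 12851 N.
Dynamic pressure q = 0.5 × 0.885 × 63.2² = 1767 Pa.
Required CL = L/(qS) = 12851/(1767·14.5) = 0.5014.
CD = 0.0234 + 0.0433 × 0.5014² = 0.03429.
D = q·S·CD = 1767 × 14.5 × 0.03429 = 878.7 N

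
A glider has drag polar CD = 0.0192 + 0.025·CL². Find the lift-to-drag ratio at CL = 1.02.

CD = 0.0192 + 0.025 × 1.02² = 0.04521
L/D = CL/CD = 1.02 / 0.04521 = 22.6

L/D = 22.6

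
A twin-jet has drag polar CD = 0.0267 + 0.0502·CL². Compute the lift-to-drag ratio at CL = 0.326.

L/D = 10.2

CD = 0.0267 + 0.0502 × 0.326² = 0.03204
L/D = CL/CD = 0.326 / 0.03204 = 10.2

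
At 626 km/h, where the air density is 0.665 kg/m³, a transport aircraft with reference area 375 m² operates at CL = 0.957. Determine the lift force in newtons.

Convert speed: v = 626 km/h ÷ 3.6 = 173.9 m/s.
L = ½ρv²S·CL = ½ × 0.665 × 173.9² × 375 × 0.957 = 3.61×10^6 N ≈ 3610 kN

L = 3.61×10^6 N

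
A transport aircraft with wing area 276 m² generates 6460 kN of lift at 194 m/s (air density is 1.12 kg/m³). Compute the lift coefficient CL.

From L = ½ρv²S·CL, rearranging gives CL = 2L/(ρv²S).
CL = 2 × 6.46×10^6 / (1.12 × 194² × 276) = 1.11

CL = 1.11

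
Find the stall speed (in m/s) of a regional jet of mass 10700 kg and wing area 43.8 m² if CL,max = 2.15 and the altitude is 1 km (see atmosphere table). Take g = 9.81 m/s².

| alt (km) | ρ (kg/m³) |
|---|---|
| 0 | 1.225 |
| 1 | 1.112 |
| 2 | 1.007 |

V_stall = 44.8 m/s

At 1 km, from the table: ρ = 1.112 kg/m³.
At stall, lift equals weight: L = W = m·g = 10700 × 9.81 = 1.05×10^5 N.
From L = ½ρV²S·CL,max = W: V_stall = √(2W/(ρSCL,max)) = √(2·1.05×10^5/(1.112·43.8·2.15))
V_stall = √2005 = 44.8 m/s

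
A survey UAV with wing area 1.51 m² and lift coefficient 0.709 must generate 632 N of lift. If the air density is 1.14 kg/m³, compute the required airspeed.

v = 32.2 m/s

L = ½ρv²S·CL ⇒ v = √(2L/(ρ·S·CL))
v = √(2 × 632 / (1.14 × 1.51 × 0.709)) = √1036 = 32.2 m/s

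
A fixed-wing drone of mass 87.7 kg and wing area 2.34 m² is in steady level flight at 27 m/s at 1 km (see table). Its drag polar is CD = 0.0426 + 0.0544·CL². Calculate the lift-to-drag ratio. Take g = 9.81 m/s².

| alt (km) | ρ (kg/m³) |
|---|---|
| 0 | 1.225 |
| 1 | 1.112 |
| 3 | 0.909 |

L/D = 10.4

At 1 km, from the table: ρ = 1.112 kg/m³.
Level flight ⇒ L = W = m·g = 87.7 × 9.81 = 860.34 N.
Dynamic pressure q = 0.5 × 1.112 × 27² = 405.3 Pa.
Required CL = L/(qS) = 860.34/(405.3·2.34) = 0.9071.
CD = 0.0426 + 0.0544 × 0.9071² = 0.08736.
L/D = CL/CD = 0.9071 / 0.08736 = 10.4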